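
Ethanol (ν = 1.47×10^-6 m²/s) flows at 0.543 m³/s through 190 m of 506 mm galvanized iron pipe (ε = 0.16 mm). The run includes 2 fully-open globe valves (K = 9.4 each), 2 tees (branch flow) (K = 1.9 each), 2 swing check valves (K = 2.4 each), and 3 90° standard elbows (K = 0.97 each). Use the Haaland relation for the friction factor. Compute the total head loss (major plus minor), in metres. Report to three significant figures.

H_L ≈ 13.5 m

V = 4Q/(πD²) = 2.700 m/s; V²/2g = 0.3716 m
Re = 9.29×10^5, ε/D = 3.16×10^-4 → f = 0.01579 (Haaland)
Major: h_f = f(L/D)·V²/2g = 0.01579·375.5·0.3716 = 2.203 m
Minor: ΣK = 30.3; h_m = ΣK·V²/2g = 11.26 m
Total H_L = 2.203 + 11.26 = 13.47 m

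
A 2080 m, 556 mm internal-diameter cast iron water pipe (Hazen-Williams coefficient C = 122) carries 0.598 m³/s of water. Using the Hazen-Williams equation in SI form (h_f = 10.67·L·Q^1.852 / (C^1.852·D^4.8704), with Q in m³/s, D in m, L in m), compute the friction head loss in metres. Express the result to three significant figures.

h_f = 10.67·2080·0.598^1.852 / (122^1.852·0.556^4.8704) = 20.43 m

h_f ≈ 20.4 m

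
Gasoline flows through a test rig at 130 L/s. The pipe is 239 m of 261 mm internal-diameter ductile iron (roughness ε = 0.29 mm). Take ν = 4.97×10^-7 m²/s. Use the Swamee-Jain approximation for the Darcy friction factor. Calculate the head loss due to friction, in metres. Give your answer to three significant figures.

h_f ≈ 5.63 m

V = 4Q/(πD²) = 4·0.130/(π·0.261²) = 2.430 m/s
Re = VD/ν = 2.430·0.261/4.97×10^-7 = 1.28×10^6 → turbulent
ε/D = 0.29/261 = 0.00111
Swamee-Jain: f = 0.02045
h_f = f(L/D)V²/(2g) = 0.02045·(239/0.261)·2.430²/(2·9.81) = 5.634 m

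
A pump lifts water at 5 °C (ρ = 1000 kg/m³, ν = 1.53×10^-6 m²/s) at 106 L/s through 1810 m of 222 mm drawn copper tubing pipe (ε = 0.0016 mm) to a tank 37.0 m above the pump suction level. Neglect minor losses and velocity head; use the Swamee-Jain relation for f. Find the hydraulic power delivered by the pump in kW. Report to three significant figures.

V = 4Q/(πD²) = 2.738 m/s; Re = 3.97×10^5; ε/D = 7.21×10^-6; f = 0.01375
h_f = f(L/D)V²/2g = 42.84 m
Total head H = z + h_f = 37.0 + 42.84 = 79.84 m
P_hyd = ρgQH = 1000·9.81·0.106·79.84 = 83.02 kW

P_hyd ≈ 83.0 kW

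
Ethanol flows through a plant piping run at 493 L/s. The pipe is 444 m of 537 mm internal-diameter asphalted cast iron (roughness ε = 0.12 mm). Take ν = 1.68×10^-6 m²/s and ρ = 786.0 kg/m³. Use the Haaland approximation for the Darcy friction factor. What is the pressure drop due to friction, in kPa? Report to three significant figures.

Δp ≈ 23.3 kPa

V = 4Q/(πD²) = 4·0.493/(π·0.537²) = 2.177 m/s
Re = VD/ν = 2.177·0.537/1.68×10^-6 = 6.96×10^5 → turbulent
ε/D = 0.12/537 = 2.23×10^-4
Haaland: f = 0.01515
h_f = f(L/D)V²/(2g) = 0.01515·(444/0.537)·2.177²/(2·9.81) = 3.025 m
Δp = ρg·h_f = 786.0·9.81·3.025 = 23.33 kPa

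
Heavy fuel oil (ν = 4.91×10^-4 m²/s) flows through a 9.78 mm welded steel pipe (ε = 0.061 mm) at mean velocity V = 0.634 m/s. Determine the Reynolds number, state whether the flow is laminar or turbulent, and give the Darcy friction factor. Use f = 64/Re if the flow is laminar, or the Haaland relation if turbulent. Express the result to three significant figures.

Re ≈ 12.6; laminar; f = 64/Re ≈ 5.07

Re = VD/ν = 0.6340·0.00978/4.91×10^-4 = 12.6
Re < 2300 → laminar → f = 64/Re = 5.068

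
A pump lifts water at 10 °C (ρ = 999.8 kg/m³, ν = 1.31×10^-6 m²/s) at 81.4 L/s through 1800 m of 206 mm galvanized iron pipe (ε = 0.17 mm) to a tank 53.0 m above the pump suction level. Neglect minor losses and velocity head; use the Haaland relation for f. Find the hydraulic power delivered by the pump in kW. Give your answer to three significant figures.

V = 4Q/(πD²) = 2.442 m/s; Re = 3.84×10^5; ε/D = 8.25×10^-4; f = 0.01955
h_f = f(L/D)V²/2g = 51.94 m
Total head H = z + h_f = 53.0 + 51.94 = 104.9 m
P_hyd = ρgQH = 999.8·9.81·0.0814·104.9 = 83.78 kW

P_hyd ≈ 83.8 kW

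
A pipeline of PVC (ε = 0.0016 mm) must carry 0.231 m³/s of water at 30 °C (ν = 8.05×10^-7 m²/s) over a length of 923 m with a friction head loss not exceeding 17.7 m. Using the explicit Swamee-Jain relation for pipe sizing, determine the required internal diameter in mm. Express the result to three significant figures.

D ≈ 308 mm

Swamee-Jain (Type III): D = 0.66·[ε^1.25·(LQ²/(gh_f))^4.75 + ν·Q^9.4·(L/(gh_f))^5.2]^0.04
LQ²/(gh_f) = 0.2837; L/(gh_f) = 5.316
Term 1 = ε^1.25·(…)^4.75 = 1.43×10^-10; Term 2 = ν·Q^9.4·(…)^5.2 = 4.97×10^-9
D = 0.66·(1.43×10^-10 + 4.97×10^-9)^0.04 = 0.3075 m = 308 mm
Check: V = 3.11 m/s, Re = 1.19×10^6, f = 0.01142, h_f = 16.9 m ≈ 17.7 m ✓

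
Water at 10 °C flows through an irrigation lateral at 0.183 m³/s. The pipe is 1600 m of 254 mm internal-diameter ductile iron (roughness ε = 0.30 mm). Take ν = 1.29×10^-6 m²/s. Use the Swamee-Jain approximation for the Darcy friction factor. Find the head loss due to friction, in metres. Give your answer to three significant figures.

h_f ≈ 87.7 m

V = 4Q/(πD²) = 4·0.183/(π·0.254²) = 3.612 m/s
Re = VD/ν = 3.612·0.254/1.29×10^-6 = 7.11×10^5 → turbulent
ε/D = 0.30/254 = 0.00118
Swamee-Jain: f = 0.02094
h_f = f(L/D)V²/(2g) = 0.02094·(1600/0.254)·3.612²/(2·9.81) = 87.67 m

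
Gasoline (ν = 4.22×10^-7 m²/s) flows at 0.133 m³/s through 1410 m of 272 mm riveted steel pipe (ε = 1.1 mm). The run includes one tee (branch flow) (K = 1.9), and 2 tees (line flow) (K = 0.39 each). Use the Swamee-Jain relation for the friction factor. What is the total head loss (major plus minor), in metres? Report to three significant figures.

H_L ≈ 40.3 m

V = 4Q/(πD²) = 2.289 m/s; V²/2g = 0.2670 m
Re = 1.48×10^6, ε/D = 0.00404 → f = 0.02863 (Swamee-Jain)
Major: h_f = f(L/D)·V²/2g = 0.02863·5184·0.2670 = 39.63 m
Minor: ΣK = 2.68; h_m = ΣK·V²/2g = 0.7156 m
Total H_L = 39.63 + 0.7156 = 40.34 m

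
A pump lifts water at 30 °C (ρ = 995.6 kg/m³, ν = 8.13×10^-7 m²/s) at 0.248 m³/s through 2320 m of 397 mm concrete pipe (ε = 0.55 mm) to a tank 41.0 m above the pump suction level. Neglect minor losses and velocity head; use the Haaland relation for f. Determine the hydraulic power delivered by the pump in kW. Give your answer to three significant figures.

V = 4Q/(πD²) = 2.003 m/s; Re = 9.78×10^5; ε/D = 0.00139; f = 0.02155
h_f = f(L/D)V²/2g = 25.76 m
Total head H = z + h_f = 41.0 + 25.76 = 66.76 m
P_hyd = ρgQH = 995.6·9.81·0.248·66.76 = 161.7 kW

P_hyd ≈ 162 kW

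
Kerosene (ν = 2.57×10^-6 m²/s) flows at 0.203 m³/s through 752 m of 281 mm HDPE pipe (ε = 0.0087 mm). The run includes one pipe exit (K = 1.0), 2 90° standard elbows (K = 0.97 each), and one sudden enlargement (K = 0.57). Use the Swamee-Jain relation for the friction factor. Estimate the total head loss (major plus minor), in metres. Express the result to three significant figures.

V = 4Q/(πD²) = 3.273 m/s; V²/2g = 0.5461 m
Re = 3.58×10^5, ε/D = 3.10×10^-5 → f = 0.01430 (Swamee-Jain)
Major: h_f = f(L/D)·V²/2g = 0.01430·2676·0.5461 = 20.91 m
Minor: ΣK = 3.51; h_m = ΣK·V²/2g = 1.917 m
Total H_L = 20.91 + 1.917 = 22.82 m

H_L ≈ 22.8 m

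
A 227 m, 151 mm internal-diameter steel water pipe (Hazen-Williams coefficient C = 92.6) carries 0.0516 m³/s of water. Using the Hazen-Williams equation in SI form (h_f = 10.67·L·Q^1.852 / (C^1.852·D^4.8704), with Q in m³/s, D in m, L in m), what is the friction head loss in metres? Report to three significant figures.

h_f ≈ 22.7 m

h_f = 10.67·227·0.0516^1.852 / (92.6^1.852·0.151^4.8704) = 22.73 m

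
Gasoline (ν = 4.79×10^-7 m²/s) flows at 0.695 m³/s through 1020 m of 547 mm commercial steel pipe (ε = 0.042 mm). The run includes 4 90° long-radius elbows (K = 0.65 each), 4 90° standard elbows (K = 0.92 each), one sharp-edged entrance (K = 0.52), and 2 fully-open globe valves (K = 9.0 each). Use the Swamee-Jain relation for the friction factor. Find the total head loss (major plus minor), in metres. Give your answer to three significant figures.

V = 4Q/(πD²) = 2.957 m/s; V²/2g = 0.4458 m
Re = 3.38×10^6, ε/D = 7.68×10^-5 → f = 0.01209 (Swamee-Jain)
Major: h_f = f(L/D)·V²/2g = 0.01209·1865·0.4458 = 10.05 m
Minor: ΣK = 24.8; h_m = ΣK·V²/2g = 11.06 m
Total H_L = 10.05 + 11.06 = 21.11 m

H_L ≈ 21.1 m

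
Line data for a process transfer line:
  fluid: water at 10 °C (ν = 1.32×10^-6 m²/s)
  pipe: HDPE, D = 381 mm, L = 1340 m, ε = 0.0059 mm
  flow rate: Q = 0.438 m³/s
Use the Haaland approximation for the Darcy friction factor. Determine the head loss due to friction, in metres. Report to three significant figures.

h_f ≈ 30.9 m

V = 4Q/(πD²) = 4·0.438/(π·0.381²) = 3.842 m/s
Re = VD/ν = 3.842·0.381/1.32×10^-6 = 1.11×10^6 → turbulent
ε/D = 0.0059/381 = 1.55×10^-5
Haaland: f = 0.01170
h_f = f(L/D)V²/(2g) = 0.01170·(1340/0.381)·3.842²/(2·9.81) = 30.94 m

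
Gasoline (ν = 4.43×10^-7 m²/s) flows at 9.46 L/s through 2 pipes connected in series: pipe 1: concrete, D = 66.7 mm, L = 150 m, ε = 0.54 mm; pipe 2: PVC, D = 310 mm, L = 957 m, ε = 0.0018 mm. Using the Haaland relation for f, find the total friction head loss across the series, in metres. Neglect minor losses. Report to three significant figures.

Pipe 1: V = 2.707 m/s, Re = 4.08×10^5, ε/D = 0.00810, f = 0.03556, h_1 = f(L/D)V²/2g = 29.88 m
Pipe 2: V = 0.1253 m/s, Re = 8.77×10^4, ε/D = 5.81×10^-6, f = 0.01834, h_2 = f(L/D)V²/2g = 0.04533 m
Series → Q common, losses add: H = Σh = 29.92 m

H ≈ 29.9 m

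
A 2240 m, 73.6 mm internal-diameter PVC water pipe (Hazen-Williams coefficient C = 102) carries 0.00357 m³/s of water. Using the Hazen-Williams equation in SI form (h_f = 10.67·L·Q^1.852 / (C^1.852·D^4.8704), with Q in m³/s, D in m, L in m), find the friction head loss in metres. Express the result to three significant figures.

h_f ≈ 44.1 m

h_f = 10.67·2240·0.00357^1.852 / (102^1.852·0.0736^4.8704) = 44.14 m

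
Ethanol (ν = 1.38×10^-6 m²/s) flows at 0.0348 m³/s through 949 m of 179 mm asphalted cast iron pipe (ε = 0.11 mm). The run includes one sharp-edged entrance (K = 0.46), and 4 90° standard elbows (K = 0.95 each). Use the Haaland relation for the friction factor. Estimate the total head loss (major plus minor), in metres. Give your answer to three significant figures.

V = 4Q/(πD²) = 1.383 m/s; V²/2g = 0.09747 m
Re = 1.79×10^5, ε/D = 6.15×10^-4 → f = 0.01938 (Haaland)
Major: h_f = f(L/D)·V²/2g = 0.01938·5302·0.09747 = 10.02 m
Minor: ΣK = 4.26; h_m = ΣK·V²/2g = 0.4152 m
Total H_L = 10.02 + 0.4152 = 10.43 m

H_L ≈ 10.4 m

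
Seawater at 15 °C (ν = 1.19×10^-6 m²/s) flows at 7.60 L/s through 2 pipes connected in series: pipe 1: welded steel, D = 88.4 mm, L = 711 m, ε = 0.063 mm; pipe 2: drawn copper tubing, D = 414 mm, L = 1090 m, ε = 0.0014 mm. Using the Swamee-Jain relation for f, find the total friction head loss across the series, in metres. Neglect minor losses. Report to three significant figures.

H ≈ 13.5 m

Pipe 1: V = 1.238 m/s, Re = 9.20×10^4, ε/D = 7.13×10^-4, f = 0.02149, h_1 = f(L/D)V²/2g = 13.51 m
Pipe 2: V = 0.05646 m/s, Re = 1.96×10^4, ε/D = 3.38×10^-6, f = 0.02594, h_2 = f(L/D)V²/2g = 0.01110 m
Series → Q common, losses add: H = Σh = 13.52 m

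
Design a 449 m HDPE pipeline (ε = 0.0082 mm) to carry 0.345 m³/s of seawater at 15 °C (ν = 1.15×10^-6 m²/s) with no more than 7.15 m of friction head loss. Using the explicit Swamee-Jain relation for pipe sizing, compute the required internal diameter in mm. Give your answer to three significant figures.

Swamee-Jain (Type III): D = 0.66·[ε^1.25·(LQ²/(gh_f))^4.75 + ν·Q^9.4·(L/(gh_f))^5.2]^0.04
LQ²/(gh_f) = 0.7619; L/(gh_f) = 6.401
Term 1 = ε^1.25·(…)^4.75 = 1.21×10^-7; Term 2 = ν·Q^9.4·(…)^5.2 = 8.11×10^-7
D = 0.66·(1.21×10^-7 + 8.11×10^-7)^0.04 = 0.3787 m = 379 mm
Check: V = 3.06 m/s, Re = 1.01×10^6, f = 0.01210, h_f = 6.86 m ≈ 7.15 m ✓

D ≈ 379 mm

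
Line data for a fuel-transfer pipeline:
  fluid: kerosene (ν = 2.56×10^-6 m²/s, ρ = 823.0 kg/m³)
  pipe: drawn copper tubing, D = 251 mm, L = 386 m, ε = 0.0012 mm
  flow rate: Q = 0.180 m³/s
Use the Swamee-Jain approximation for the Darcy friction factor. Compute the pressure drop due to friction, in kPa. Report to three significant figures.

V = 4Q/(πD²) = 4·0.180/(π·0.251²) = 3.638 m/s
Re = VD/ν = 3.638·0.251/2.56×10^-6 = 3.57×10^5 → turbulent
ε/D = 0.0012/251 = 4.78×10^-6
Swamee-Jain: f = 0.01398
h_f = f(L/D)V²/(2g) = 0.01398·(386/0.251)·3.638²/(2·9.81) = 14.50 m
Δp = ρg·h_f = 823.0·9.81·14.50 = 117.1 kPa

Δp ≈ 117 kPa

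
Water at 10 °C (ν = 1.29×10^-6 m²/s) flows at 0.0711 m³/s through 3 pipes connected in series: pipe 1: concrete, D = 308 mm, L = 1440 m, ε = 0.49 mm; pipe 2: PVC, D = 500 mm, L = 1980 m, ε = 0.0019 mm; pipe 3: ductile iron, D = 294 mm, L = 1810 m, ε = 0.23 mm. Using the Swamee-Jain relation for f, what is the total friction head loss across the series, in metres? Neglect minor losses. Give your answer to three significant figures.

H ≈ 12.4 m

Pipe 1: V = 0.9543 m/s, Re = 2.28×10^5, ε/D = 0.00159, f = 0.02314, h_1 = f(L/D)V²/2g = 5.021 m
Pipe 2: V = 0.3621 m/s, Re = 1.40×10^5, ε/D = 3.80×10^-6, f = 0.01669, h_2 = f(L/D)V²/2g = 0.4417 m
Pipe 3: V = 1.047 m/s, Re = 2.39×10^5, ε/D = 7.82×10^-4, f = 0.02005, h_3 = f(L/D)V²/2g = 6.901 m
Series → Q common, losses add: H = Σh = 12.36 m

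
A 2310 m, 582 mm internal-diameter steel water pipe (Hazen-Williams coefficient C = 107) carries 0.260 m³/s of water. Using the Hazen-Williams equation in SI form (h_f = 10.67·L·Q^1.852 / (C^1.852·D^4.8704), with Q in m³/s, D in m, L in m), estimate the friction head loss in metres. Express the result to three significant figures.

h_f = 10.67·2310·0.260^1.852 / (107^1.852·0.582^4.8704) = 4.952 m

h_f ≈ 4.95 m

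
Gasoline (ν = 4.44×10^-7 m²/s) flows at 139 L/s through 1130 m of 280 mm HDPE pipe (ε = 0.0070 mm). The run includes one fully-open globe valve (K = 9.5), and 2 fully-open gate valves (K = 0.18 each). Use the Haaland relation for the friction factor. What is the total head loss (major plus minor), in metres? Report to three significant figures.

H_L ≈ 14.6 m

V = 4Q/(πD²) = 2.257 m/s; V²/2g = 0.2597 m
Re = 1.42×10^6, ε/D = 2.50×10^-5 → f = 0.01152 (Haaland)
Major: h_f = f(L/D)·V²/2g = 0.01152·4036·0.2597 = 12.08 m
Minor: ΣK = 9.86; h_m = ΣK·V²/2g = 2.561 m
Total H_L = 12.08 + 2.561 = 14.64 m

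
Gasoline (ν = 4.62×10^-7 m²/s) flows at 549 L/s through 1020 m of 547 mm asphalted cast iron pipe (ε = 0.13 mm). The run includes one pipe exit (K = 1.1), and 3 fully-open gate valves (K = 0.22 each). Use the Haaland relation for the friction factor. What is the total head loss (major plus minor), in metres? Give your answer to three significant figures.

V = 4Q/(πD²) = 2.336 m/s; V²/2g = 0.2782 m
Re = 2.77×10^6, ε/D = 2.38×10^-4 → f = 0.01454 (Haaland)
Major: h_f = f(L/D)·V²/2g = 0.01454·1865·0.2782 = 7.543 m
Minor: ΣK = 1.76; h_m = ΣK·V²/2g = 0.4896 m
Total H_L = 7.543 + 0.4896 = 8.032 m

H_L ≈ 8.03 m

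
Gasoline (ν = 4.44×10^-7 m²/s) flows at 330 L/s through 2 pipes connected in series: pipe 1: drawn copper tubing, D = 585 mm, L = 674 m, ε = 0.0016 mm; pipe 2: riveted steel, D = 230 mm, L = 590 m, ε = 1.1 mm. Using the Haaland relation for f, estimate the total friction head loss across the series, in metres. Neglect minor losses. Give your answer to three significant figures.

H ≈ 249 m

Pipe 1: V = 1.228 m/s, Re = 1.62×10^6, ε/D = 2.74×10^-6, f = 0.01077, h_1 = f(L/D)V²/2g = 0.9529 m
Pipe 2: V = 7.943 m/s, Re = 4.11×10^6, ε/D = 0.00478, f = 0.03004, h_2 = f(L/D)V²/2g = 247.8 m
Series → Q common, losses add: H = Σh = 248.8 m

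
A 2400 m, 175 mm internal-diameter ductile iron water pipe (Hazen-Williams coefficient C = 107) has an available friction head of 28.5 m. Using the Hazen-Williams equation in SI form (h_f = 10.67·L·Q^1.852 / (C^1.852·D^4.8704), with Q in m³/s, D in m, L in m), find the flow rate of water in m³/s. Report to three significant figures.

Rearranging: Q = [h_f·C^1.852·D^4.8704 / (10.67·L)]^(1/1.852)
Q = [28.5·107^1.852·0.175^4.8704 / (10.67·2400)]^0.540 = 0.02779 m³/s

Q ≈ 0.0278 m³/s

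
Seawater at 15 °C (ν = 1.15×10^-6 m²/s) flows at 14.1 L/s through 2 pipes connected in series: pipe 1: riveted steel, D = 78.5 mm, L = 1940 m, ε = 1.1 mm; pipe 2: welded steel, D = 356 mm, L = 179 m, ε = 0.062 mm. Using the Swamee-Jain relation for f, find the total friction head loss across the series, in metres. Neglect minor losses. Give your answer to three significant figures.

Pipe 1: V = 2.913 m/s, Re = 1.99×10^5, ε/D = 0.0140, f = 0.04302, h_1 = f(L/D)V²/2g = 459.9 m
Pipe 2: V = 0.1417 m/s, Re = 4.39×10^4, ε/D = 1.74×10^-4, f = 0.02204, h_2 = f(L/D)V²/2g = 0.01133 m
Series → Q common, losses add: H = Σh = 459.9 m

H ≈ 460 m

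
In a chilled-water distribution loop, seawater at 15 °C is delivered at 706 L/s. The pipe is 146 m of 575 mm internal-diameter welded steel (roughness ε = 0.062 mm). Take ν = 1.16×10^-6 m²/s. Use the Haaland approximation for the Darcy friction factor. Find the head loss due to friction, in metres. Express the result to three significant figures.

V = 4Q/(πD²) = 4·0.706/(π·0.575²) = 2.719 m/s
Re = VD/ν = 2.719·0.575/1.16×10^-6 = 1.35×10^6 → turbulent
ε/D = 0.062/575 = 1.08×10^-4
Haaland: f = 0.01316
h_f = f(L/D)V²/(2g) = 0.01316·(146/0.575)·2.719²/(2·9.81) = 1.259 m

h_f ≈ 1.26 m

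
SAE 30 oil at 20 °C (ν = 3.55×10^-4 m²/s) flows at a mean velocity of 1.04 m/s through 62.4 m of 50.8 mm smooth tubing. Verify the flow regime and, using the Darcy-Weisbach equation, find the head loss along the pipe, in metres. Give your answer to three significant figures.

Re = VD/ν = 1.04·0.05080/3.55×10^-4 = 149 → laminar (Re < 2300)
f = 64/Re = 0.4300
h_f = f(L/D)V²/(2g) = 0.4300·(62.4/0.05080)·1.04²/(2·9.81) = 29.12 m

h_f ≈ 29.1 m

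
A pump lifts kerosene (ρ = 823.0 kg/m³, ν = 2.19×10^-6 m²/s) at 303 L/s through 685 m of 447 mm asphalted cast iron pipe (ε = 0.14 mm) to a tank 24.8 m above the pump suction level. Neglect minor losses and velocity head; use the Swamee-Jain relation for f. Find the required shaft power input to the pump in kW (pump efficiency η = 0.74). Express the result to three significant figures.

P_shaft ≈ 98.1 kW

V = 4Q/(πD²) = 1.931 m/s; Re = 3.94×10^5; ε/D = 3.13×10^-4; f = 0.01676
h_f = f(L/D)V²/2g = 4.881 m
Total head H = z + h_f = 24.8 + 4.881 = 29.68 m
P_hyd = ρgQH = 823.0·9.81·0.303·29.68 = 72.61 kW
P_shaft = P_hyd/η = 72.61/0.74 = 98.12 kW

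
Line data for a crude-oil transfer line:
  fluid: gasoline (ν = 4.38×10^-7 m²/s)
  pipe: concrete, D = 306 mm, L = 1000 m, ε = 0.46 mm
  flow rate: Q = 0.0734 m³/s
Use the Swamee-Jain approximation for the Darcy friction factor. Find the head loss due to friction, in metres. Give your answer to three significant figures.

h_f ≈ 3.68 m

V = 4Q/(πD²) = 4·0.0734/(π·0.306²) = 0.9981 m/s
Re = VD/ν = 0.9981·0.306/4.38×10^-7 = 6.97×10^5 → turbulent
ε/D = 0.46/306 = 0.00150
Swamee-Jain: f = 0.02216
h_f = f(L/D)V²/(2g) = 0.02216·(1000/0.306)·0.9981²/(2·9.81) = 3.677 m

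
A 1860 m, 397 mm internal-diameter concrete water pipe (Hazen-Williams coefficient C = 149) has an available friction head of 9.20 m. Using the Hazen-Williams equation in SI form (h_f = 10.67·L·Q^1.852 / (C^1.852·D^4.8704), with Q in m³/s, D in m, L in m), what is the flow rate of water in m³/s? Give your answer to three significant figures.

Rearranging: Q = [h_f·C^1.852·D^4.8704 / (10.67·L)]^(1/1.852)
Q = [9.20·149^1.852·0.397^4.8704 / (10.67·1860)]^0.540 = 0.2079 m³/s

Q ≈ 0.208 m³/s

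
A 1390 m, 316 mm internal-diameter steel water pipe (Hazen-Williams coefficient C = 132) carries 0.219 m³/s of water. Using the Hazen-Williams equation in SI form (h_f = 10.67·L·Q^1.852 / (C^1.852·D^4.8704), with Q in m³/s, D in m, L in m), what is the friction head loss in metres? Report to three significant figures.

h_f = 10.67·1390·0.219^1.852 / (132^1.852·0.316^4.8704) = 28.78 m

h_f ≈ 28.8 m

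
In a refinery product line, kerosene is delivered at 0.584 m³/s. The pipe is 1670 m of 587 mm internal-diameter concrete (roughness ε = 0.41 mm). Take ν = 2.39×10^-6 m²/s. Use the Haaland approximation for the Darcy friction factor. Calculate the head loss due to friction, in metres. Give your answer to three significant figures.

V = 4Q/(πD²) = 4·0.584/(π·0.587²) = 2.158 m/s
Re = VD/ν = 2.158·0.587/2.39×10^-6 = 5.30×10^5 → turbulent
ε/D = 0.41/587 = 6.98×10^-4
Haaland: f = 0.01870
h_f = f(L/D)V²/(2g) = 0.01870·(1670/0.587)·2.158²/(2·9.81) = 12.63 m

h_f ≈ 12.6 m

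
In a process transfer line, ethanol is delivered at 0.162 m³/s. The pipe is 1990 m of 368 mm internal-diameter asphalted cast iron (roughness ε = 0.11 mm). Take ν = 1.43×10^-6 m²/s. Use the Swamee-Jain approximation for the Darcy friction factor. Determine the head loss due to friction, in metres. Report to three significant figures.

h_f ≈ 10.7 m

V = 4Q/(πD²) = 4·0.162/(π·0.368²) = 1.523 m/s
Re = VD/ν = 1.523·0.368/1.43×10^-6 = 3.92×10^5 → turbulent
ε/D = 0.11/368 = 2.99×10^-4
Swamee-Jain: f = 0.01666
h_f = f(L/D)V²/(2g) = 0.01666·(1990/0.368)·1.523²/(2·9.81) = 10.65 m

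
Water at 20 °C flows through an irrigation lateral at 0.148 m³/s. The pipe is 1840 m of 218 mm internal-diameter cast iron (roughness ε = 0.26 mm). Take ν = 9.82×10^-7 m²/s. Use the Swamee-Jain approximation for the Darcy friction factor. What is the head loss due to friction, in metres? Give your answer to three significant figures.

V = 4Q/(πD²) = 4·0.148/(π·0.218²) = 3.965 m/s
Re = VD/ν = 3.965·0.218/9.82×10^-7 = 8.80×10^5 → turbulent
ε/D = 0.26/218 = 0.00119
Swamee-Jain: f = 0.02090
h_f = f(L/D)V²/(2g) = 0.02090·(1840/0.218)·3.965²/(2·9.81) = 141.4 m

h_f ≈ 141 m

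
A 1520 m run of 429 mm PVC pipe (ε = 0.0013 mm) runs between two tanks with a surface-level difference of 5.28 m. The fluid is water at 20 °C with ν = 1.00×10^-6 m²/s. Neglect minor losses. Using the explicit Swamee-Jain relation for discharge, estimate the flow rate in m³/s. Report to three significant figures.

Swamee-Jain (Type II): Q = -0.965·√(gD⁵h_f/L)·ln[ε/(3.7D) + √(3.17ν²L/(gD³h_f))]
√(gD⁵h_f/L) = √(9.81·0.429⁵·5.28/1520) = 0.02225
ε/(3.7D) = 8.19×10^-7; √(3.17ν²L/(gD³h_f)) = 3.43×10^-5
Q = -0.965·0.02225·ln(3.514×10^-5) = 0.2202 m³/s
Check: V = 1.52 m/s, Re = 6.54×10^5, f = 0.01254, h_f = 5.26 m ≈ 5.28 m ✓

Q ≈ 0.220 m³/s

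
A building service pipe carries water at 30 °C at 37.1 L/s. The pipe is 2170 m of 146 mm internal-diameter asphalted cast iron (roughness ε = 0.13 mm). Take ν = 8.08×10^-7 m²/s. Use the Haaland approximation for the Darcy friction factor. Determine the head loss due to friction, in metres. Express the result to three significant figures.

h_f ≈ 73.8 m

V = 4Q/(πD²) = 4·0.0371/(π·0.146²) = 2.216 m/s
Re = VD/ν = 2.216·0.146/8.08×10^-7 = 4.00×10^5 → turbulent
ε/D = 0.13/146 = 8.90×10^-4
Haaland: f = 0.01983
h_f = f(L/D)V²/(2g) = 0.01983·(2170/0.146)·2.216²/(2·9.81) = 73.77 m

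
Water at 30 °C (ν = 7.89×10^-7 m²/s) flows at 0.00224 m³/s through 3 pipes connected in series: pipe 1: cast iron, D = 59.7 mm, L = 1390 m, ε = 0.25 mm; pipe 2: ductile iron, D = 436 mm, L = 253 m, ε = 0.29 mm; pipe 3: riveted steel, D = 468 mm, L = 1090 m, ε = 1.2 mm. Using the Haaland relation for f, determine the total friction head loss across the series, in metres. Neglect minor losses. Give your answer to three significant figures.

Pipe 1: V = 0.8002 m/s, Re = 6.05×10^4, ε/D = 0.00419, f = 0.03039, h_1 = f(L/D)V²/2g = 23.10 m
Pipe 2: V = 0.01500 m/s, Re = 8290, ε/D = 6.65×10^-4, f = 0.03329, h_2 = f(L/D)V²/2g = 2.216×10^-4 m
Pipe 3: V = 0.01302 m/s, Re = 7720, ε/D = 0.00256, f = 0.03622, h_3 = f(L/D)V²/2g = 7.291×10^-4 m
Series → Q common, losses add: H = Σh = 23.10 m

H ≈ 23.1 m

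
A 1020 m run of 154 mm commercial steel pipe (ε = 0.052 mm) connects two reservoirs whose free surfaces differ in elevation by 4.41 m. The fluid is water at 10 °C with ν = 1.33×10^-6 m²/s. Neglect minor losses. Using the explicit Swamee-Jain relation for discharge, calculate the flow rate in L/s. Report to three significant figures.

Q ≈ 15.1 L/s

Swamee-Jain (Type II): Q = -0.965·√(gD⁵h_f/L)·ln[ε/(3.7D) + √(3.17ν²L/(gD³h_f))]
√(gD⁵h_f/L) = √(9.81·0.154⁵·4.41/1020) = 0.001917
ε/(3.7D) = 9.13×10^-5; √(3.17ν²L/(gD³h_f)) = 1.90×10^-4
Q = -0.965·0.001917·ln(2.815×10^-4) = 0.01512 m³/s
Check: V = 0.812 m/s, Re = 9.40×10^4, f = 0.01986, h_f = 4.42 m ≈ 4.41 m ✓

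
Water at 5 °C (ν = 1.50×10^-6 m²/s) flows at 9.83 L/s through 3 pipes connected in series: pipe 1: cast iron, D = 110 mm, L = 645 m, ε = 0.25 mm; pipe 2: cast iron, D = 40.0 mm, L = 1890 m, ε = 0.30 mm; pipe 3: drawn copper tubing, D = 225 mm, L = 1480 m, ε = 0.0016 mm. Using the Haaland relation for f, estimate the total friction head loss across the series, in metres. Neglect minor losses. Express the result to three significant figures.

Pipe 1: V = 1.034 m/s, Re = 7.59×10^4, ε/D = 0.00227, f = 0.02609, h_1 = f(L/D)V²/2g = 8.341 m
Pipe 2: V = 7.822 m/s, Re = 2.09×10^5, ε/D = 0.00750, f = 0.03486, h_2 = f(L/D)V²/2g = 5137 m
Pipe 3: V = 0.2472 m/s, Re = 3.71×10^4, ε/D = 7.11×10^-6, f = 0.02219, h_3 = f(L/D)V²/2g = 0.4548 m
Series → Q common, losses add: H = Σh = 5146 m

H ≈ 5150 m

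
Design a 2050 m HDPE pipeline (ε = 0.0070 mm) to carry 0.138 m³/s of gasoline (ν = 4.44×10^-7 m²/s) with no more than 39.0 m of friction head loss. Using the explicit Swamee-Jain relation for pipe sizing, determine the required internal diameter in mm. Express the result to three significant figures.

D ≈ 250 mm

Swamee-Jain (Type III): D = 0.66·[ε^1.25·(LQ²/(gh_f))^4.75 + ν·Q^9.4·(L/(gh_f))^5.2]^0.04
LQ²/(gh_f) = 0.1020; L/(gh_f) = 5.358
Term 1 = ε^1.25·(…)^4.75 = 7.05×10^-12; Term 2 = ν·Q^9.4·(…)^5.2 = 2.26×10^-11
D = 0.66·(7.05×10^-12 + 2.26×10^-11)^0.04 = 0.2503 m = 250 mm
Check: V = 2.81 m/s, Re = 1.58×10^6, f = 0.01159, h_f = 38.1 m ≈ 39.0 m ✓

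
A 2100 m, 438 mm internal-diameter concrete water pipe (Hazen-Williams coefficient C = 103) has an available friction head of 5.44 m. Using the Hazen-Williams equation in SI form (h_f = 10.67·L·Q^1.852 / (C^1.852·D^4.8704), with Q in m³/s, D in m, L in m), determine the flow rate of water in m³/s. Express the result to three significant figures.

Q ≈ 0.131 m³/s

Rearranging: Q = [h_f·C^1.852·D^4.8704 / (10.67·L)]^(1/1.852)
Q = [5.44·103^1.852·0.438^4.8704 / (10.67·2100)]^0.540 = 0.1313 m³/s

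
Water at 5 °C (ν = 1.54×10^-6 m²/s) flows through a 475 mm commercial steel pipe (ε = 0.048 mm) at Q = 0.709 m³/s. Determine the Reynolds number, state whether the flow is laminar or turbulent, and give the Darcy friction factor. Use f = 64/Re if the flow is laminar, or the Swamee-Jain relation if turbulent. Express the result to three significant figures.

Re ≈ 1.23×10^6; turbulent; f ≈ 0.0133

V = 4Q/(πD²) = 4.001 m/s
Re = VD/ν = 4.001·0.475/1.54×10^-6 = 1.23×10^6
Re > 4000 → turbulent; ε/D = 1.01×10^-4
Swamee-Jain: f = 0.01330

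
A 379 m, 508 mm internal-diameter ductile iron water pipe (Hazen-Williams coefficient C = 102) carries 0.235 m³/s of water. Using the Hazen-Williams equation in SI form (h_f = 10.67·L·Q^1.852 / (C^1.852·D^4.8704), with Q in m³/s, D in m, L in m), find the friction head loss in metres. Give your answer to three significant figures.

h_f = 10.67·379·0.235^1.852 / (102^1.852·0.508^4.8704) = 1.428 m

h_f ≈ 1.43 m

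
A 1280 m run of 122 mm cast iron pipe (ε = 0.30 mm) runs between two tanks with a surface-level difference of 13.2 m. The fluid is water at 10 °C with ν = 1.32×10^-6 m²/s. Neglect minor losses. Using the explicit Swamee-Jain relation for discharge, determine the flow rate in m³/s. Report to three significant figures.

Swamee-Jain (Type II): Q = -0.965·√(gD⁵h_f/L)·ln[ε/(3.7D) + √(3.17ν²L/(gD³h_f))]
√(gD⁵h_f/L) = √(9.81·0.122⁵·13.2/1280) = 0.001654
ε/(3.7D) = 6.65×10^-4; √(3.17ν²L/(gD³h_f)) = 1.73×10^-4
Q = -0.965·0.001654·ln(8.380×10^-4) = 0.01130 m³/s
Check: V = 0.967 m/s, Re = 8.94×10^4, f = 0.02665, h_f = 13.3 m ≈ 13.2 m ✓

Q ≈ 0.0113 m³/s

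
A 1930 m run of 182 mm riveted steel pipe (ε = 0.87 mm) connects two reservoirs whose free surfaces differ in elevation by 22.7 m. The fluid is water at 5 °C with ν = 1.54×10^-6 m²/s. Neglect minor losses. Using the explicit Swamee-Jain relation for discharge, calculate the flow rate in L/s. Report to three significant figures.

Q ≈ 30.5 L/s

Swamee-Jain (Type II): Q = -0.965·√(gD⁵h_f/L)·ln[ε/(3.7D) + √(3.17ν²L/(gD³h_f))]
√(gD⁵h_f/L) = √(9.81·0.182⁵·22.7/1930) = 0.004800
ε/(3.7D) = 0.00129; √(3.17ν²L/(gD³h_f)) = 1.04×10^-4
Q = -0.965·0.004800·ln(0.001396) = 0.03045 m³/s
Check: V = 1.17 m/s, Re = 1.38×10^5, f = 0.03088, h_f = 22.9 m ≈ 22.7 m ✓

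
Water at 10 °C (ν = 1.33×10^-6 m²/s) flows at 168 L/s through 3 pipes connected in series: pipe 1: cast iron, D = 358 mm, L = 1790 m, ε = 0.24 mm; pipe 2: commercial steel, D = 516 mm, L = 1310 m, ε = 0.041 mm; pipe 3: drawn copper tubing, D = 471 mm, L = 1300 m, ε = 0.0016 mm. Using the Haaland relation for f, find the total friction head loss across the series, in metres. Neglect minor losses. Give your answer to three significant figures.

Pipe 1: V = 1.669 m/s, Re = 4.49×10^5, ε/D = 6.70×10^-4, f = 0.01865, h_1 = f(L/D)V²/2g = 13.24 m
Pipe 2: V = 0.8034 m/s, Re = 3.12×10^5, ε/D = 7.95×10^-5, f = 0.01496, h_2 = f(L/D)V²/2g = 1.250 m
Pipe 3: V = 0.9642 m/s, Re = 3.41×10^5, ε/D = 3.40×10^-6, f = 0.01403, h_3 = f(L/D)V²/2g = 1.835 m
Series → Q common, losses add: H = Σh = 16.33 m

H ≈ 16.3 m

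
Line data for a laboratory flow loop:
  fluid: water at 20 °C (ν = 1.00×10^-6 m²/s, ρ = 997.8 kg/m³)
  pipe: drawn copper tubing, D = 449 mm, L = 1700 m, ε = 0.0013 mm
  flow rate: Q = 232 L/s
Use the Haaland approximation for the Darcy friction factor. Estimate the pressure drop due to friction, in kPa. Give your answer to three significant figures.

V = 4Q/(πD²) = 4·0.232/(π·0.449²) = 1.465 m/s
Re = VD/ν = 1.465·0.449/1.00×10^-6 = 6.58×10^5 → turbulent
ε/D = 0.0013/449 = 2.90×10^-6
Haaland: f = 0.01248
h_f = f(L/D)V²/(2g) = 0.01248·(1700/0.449)·1.465²/(2·9.81) = 5.172 m
Δp = ρg·h_f = 997.8·9.81·5.172 = 50.62 kPa

Δp ≈ 50.6 kPa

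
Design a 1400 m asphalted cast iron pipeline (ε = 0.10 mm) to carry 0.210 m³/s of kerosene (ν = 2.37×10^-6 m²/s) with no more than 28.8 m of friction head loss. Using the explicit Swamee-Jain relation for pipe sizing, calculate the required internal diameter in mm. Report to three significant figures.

D ≈ 318 mm

Swamee-Jain (Type III): D = 0.66·[ε^1.25·(LQ²/(gh_f))^4.75 + ν·Q^9.4·(L/(gh_f))^5.2]^0.04
LQ²/(gh_f) = 0.2185; L/(gh_f) = 4.955
Term 1 = ε^1.25·(…)^4.75 = 7.29×10^-9; Term 2 = ν·Q^9.4·(…)^5.2 = 4.15×10^-9
D = 0.66·(7.29×10^-9 + 4.15×10^-9)^0.04 = 0.3176 m = 318 mm
Check: V = 2.65 m/s, Re = 3.55×10^5, f = 0.01692, h_f = 26.7 m ≈ 28.8 m ✓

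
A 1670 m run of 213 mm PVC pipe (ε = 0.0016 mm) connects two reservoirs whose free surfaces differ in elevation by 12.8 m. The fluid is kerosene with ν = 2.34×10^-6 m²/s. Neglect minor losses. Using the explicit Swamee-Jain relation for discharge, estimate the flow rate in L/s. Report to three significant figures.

Q ≈ 48.5 L/s

Swamee-Jain (Type II): Q = -0.965·√(gD⁵h_f/L)·ln[ε/(3.7D) + √(3.17ν²L/(gD³h_f))]
√(gD⁵h_f/L) = √(9.81·0.213⁵·12.8/1670) = 0.005742
ε/(3.7D) = 2.03×10^-6; √(3.17ν²L/(gD³h_f)) = 1.55×10^-4
Q = -0.965·0.005742·ln(1.566×10^-4) = 0.04855 m³/s
Check: V = 1.36 m/s, Re = 1.24×10^5, f = 0.01714, h_f = 12.7 m ≈ 12.8 m ✓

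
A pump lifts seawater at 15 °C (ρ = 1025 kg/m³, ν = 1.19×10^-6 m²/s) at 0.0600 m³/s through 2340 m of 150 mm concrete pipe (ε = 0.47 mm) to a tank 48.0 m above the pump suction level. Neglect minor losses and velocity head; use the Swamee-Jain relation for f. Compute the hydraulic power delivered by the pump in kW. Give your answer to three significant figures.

P_hyd ≈ 178 kW

V = 4Q/(πD²) = 3.395 m/s; Re = 4.28×10^5; ε/D = 0.00313; f = 0.02691
h_f = f(L/D)V²/2g = 246.7 m
Total head H = z + h_f = 48.0 + 246.7 = 294.7 m
P_hyd = ρgQH = 1025·9.81·0.0600·294.7 = 177.8 kW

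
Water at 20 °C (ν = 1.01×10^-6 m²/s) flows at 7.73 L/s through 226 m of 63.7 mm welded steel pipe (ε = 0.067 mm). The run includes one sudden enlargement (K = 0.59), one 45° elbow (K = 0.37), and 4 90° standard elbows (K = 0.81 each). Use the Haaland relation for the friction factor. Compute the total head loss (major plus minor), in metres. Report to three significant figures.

H_L ≈ 24.1 m

V = 4Q/(πD²) = 2.426 m/s; V²/2g = 0.2999 m
Re = 1.53×10^5, ε/D = 0.00105 → f = 0.02145 (Haaland)
Major: h_f = f(L/D)·V²/2g = 0.02145·3548·0.2999 = 22.82 m
Minor: ΣK = 4.20; h_m = ΣK·V²/2g = 1.259 m
Total H_L = 22.82 + 1.259 = 24.08 m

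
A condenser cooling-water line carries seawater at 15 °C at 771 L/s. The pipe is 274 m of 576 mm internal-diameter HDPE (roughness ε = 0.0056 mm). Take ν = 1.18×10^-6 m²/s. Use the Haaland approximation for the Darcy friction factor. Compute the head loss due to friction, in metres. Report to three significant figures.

h_f ≈ 2.36 m

V = 4Q/(πD²) = 4·0.771/(π·0.576²) = 2.959 m/s
Re = VD/ν = 2.959·0.576/1.18×10^-6 = 1.44×10^6 → turbulent
ε/D = 0.0056/576 = 9.72×10^-6
Haaland: f = 0.01113
h_f = f(L/D)V²/(2g) = 0.01113·(274/0.576)·2.959²/(2·9.81) = 2.362 m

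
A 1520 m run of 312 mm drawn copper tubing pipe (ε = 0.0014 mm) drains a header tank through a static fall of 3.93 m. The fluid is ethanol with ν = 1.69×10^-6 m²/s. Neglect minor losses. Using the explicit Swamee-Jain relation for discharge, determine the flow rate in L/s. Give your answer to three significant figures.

Q ≈ 76.2 L/s

Swamee-Jain (Type II): Q = -0.965·√(gD⁵h_f/L)·ln[ε/(3.7D) + √(3.17ν²L/(gD³h_f))]
√(gD⁵h_f/L) = √(9.81·0.312⁵·3.93/1520) = 0.008660
ε/(3.7D) = 1.21×10^-6; √(3.17ν²L/(gD³h_f)) = 1.08×10^-4
Q = -0.965·0.008660·ln(1.096×10^-4) = 0.07620 m³/s
Check: V = 0.997 m/s, Re = 1.84×10^5, f = 0.01583, h_f = 3.90 m ≈ 3.93 m ✓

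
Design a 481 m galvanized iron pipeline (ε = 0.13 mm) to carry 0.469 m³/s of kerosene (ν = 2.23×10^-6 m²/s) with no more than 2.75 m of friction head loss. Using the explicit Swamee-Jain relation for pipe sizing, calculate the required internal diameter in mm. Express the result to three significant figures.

D ≈ 558 mm

Swamee-Jain (Type III): D = 0.66·[ε^1.25·(LQ²/(gh_f))^4.75 + ν·Q^9.4·(L/(gh_f))^5.2]^0.04
LQ²/(gh_f) = 3.922; L/(gh_f) = 17.83
Term 1 = ε^1.25·(…)^4.75 = 0.00915; Term 2 = ν·Q^9.4·(…)^5.2 = 0.00580
D = 0.66·(0.00915 + 0.00580)^0.04 = 0.5579 m = 558 mm
Check: V = 1.92 m/s, Re = 4.80×10^5, f = 0.01586, h_f = 2.57 m ≈ 2.75 m ✓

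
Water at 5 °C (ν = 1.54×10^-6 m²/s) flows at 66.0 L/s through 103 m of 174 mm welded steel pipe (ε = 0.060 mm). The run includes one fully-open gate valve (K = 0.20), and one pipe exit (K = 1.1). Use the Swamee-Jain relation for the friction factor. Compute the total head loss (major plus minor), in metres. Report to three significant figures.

V = 4Q/(πD²) = 2.776 m/s; V²/2g = 0.3927 m
Re = 3.14×10^5, ε/D = 3.45×10^-4 → f = 0.01730 (Swamee-Jain)
Major: h_f = f(L/D)·V²/2g = 0.01730·592.0·0.3927 = 4.022 m
Minor: ΣK = 1.30; h_m = ΣK·V²/2g = 0.5105 m
Total H_L = 4.022 + 0.5105 = 4.532 m

H_L ≈ 4.53 m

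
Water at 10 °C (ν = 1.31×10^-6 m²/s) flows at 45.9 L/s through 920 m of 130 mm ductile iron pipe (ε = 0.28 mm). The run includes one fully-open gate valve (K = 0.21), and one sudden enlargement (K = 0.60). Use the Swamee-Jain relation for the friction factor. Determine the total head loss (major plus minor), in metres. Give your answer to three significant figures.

V = 4Q/(πD²) = 3.458 m/s; V²/2g = 0.6095 m
Re = 3.43×10^5, ε/D = 0.00215 → f = 0.02453 (Swamee-Jain)
Major: h_f = f(L/D)·V²/2g = 0.02453·7077·0.6095 = 105.8 m
Minor: ΣK = 0.810; h_m = ΣK·V²/2g = 0.4937 m
Total H_L = 105.8 + 0.4937 = 106.3 m

H_L ≈ 106 m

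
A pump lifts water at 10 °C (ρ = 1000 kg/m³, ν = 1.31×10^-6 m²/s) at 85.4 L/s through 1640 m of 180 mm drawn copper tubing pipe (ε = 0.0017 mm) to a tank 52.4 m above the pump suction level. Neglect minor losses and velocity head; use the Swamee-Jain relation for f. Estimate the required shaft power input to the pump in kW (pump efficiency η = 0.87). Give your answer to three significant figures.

P_shaft ≈ 118 kW

V = 4Q/(πD²) = 3.356 m/s; Re = 4.61×10^5; ε/D = 9.44×10^-6; f = 0.01343
h_f = f(L/D)V²/2g = 70.23 m
Total head H = z + h_f = 52.4 + 70.23 = 122.6 m
P_hyd = ρgQH = 1000·9.81·0.0854·122.6 = 102.7 kW
P_shaft = P_hyd/η = 102.7/0.87 = 118.1 kW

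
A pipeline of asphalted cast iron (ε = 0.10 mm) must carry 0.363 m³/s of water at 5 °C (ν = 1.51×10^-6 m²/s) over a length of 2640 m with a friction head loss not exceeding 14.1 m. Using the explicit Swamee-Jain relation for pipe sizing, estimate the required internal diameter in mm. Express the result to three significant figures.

D ≈ 506 mm

Swamee-Jain (Type III): D = 0.66·[ε^1.25·(LQ²/(gh_f))^4.75 + ν·Q^9.4·(L/(gh_f))^5.2]^0.04
LQ²/(gh_f) = 2.515; L/(gh_f) = 19.09
Term 1 = ε^1.25·(…)^4.75 = 7.99×10^-4; Term 2 = ν·Q^9.4·(…)^5.2 = 5.03×10^-4
D = 0.66·(7.99×10^-4 + 5.03×10^-4)^0.04 = 0.5060 m = 506 mm
Check: V = 1.81 m/s, Re = 6.05×10^5, f = 0.01525, h_f = 13.2 m ≈ 14.1 m ✓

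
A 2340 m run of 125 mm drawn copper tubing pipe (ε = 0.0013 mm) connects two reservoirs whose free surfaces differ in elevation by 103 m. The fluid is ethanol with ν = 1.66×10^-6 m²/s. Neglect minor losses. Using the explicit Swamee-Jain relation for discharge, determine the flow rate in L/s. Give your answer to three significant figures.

Swamee-Jain (Type II): Q = -0.965·√(gD⁵h_f/L)·ln[ε/(3.7D) + √(3.17ν²L/(gD³h_f))]
√(gD⁵h_f/L) = √(9.81·0.125⁵·103/2340) = 0.003630
ε/(3.7D) = 2.81×10^-6; √(3.17ν²L/(gD³h_f)) = 1.02×10^-4
Q = -0.965·0.003630·ln(1.046×10^-4) = 0.03211 m³/s
Check: V = 2.62 m/s, Re = 1.97×10^5, f = 0.01567, h_f = 102 m ≈ 103 m ✓

Q ≈ 32.1 L/s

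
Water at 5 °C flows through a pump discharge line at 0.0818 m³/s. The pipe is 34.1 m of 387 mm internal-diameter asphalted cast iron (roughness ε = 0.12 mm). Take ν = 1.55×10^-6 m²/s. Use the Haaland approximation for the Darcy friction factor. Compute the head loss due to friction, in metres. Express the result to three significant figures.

h_f ≈ 0.0388 m

V = 4Q/(πD²) = 4·0.0818/(π·0.387²) = 0.6954 m/s
Re = VD/ν = 0.6954·0.387/1.55×10^-6 = 1.74×10^5 → turbulent
ε/D = 0.12/387 = 3.10×10^-4
Haaland: f = 0.01786
h_f = f(L/D)V²/(2g) = 0.01786·(34.1/0.387)·0.6954²/(2·9.81) = 0.03878 m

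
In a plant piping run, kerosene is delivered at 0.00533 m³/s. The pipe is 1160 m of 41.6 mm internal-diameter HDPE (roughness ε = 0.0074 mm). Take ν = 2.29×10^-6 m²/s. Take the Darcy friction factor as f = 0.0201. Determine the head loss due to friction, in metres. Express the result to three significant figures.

V = 4Q/(πD²) = 4·0.00533/(π·0.0416²) = 3.921 m/s
h_f = f(L/D)V²/(2g) = 0.02010·(1160/0.0416)·3.921²/(2·9.81) = 439.3 m

h_f ≈ 439 m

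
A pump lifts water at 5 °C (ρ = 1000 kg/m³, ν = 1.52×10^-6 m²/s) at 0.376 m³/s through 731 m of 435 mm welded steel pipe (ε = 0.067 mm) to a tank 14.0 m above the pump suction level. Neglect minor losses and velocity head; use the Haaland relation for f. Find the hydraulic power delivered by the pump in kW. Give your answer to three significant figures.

V = 4Q/(πD²) = 2.530 m/s; Re = 7.24×10^5; ε/D = 1.54×10^-4; f = 0.01438
h_f = f(L/D)V²/2g = 7.881 m
Total head H = z + h_f = 14.0 + 7.881 = 21.88 m
P_hyd = ρgQH = 1000·9.81·0.376·21.88 = 80.71 kW

P_hyd ≈ 80.7 kW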